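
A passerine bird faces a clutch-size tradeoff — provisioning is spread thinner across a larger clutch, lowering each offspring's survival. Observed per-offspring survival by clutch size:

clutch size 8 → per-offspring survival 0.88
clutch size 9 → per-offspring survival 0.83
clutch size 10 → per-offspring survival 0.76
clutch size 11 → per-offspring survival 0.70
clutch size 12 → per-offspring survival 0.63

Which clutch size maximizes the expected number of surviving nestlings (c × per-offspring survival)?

11

Expected surviving nestlings = c × s(c):
  c=8: 8 × 0.88 = 7.040
  c=9: 9 × 0.83 = 7.470
  c=10: 10 × 0.76 = 7.600
  c=11: 11 × 0.70 = 7.700
  c=12: 12 × 0.63 = 7.560
Maximum at c = 11 (7.700 surviving nestlings).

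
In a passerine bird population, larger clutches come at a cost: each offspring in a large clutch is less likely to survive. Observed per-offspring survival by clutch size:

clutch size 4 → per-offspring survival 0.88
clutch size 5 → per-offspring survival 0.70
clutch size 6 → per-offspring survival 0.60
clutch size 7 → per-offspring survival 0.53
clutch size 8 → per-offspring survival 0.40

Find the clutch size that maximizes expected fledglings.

Expected fledglings = c × s(c):
  c=4: 4 × 0.88 = 3.520
  c=5: 5 × 0.70 = 3.500
  c=6: 6 × 0.60 = 3.600
  c=7: 7 × 0.53 = 3.710
  c=8: 8 × 0.40 = 3.200
Maximum at c = 7 (3.710 fledglings).

7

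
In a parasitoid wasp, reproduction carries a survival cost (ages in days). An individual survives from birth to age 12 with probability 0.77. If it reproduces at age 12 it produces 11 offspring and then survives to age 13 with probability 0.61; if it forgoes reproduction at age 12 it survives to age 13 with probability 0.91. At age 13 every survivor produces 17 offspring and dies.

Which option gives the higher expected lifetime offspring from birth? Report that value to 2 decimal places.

16.45

breed at age 12: R₀ = 0.77 × (11 + 0.61 × 17) = 0.77 × 21.3700 = 16.4549
delay to age 13: R₀ = 0.77 × (0.91 × 17) = 0.77 × 15.4700 = 11.9119
Higher: breed at age 12 (16.4549).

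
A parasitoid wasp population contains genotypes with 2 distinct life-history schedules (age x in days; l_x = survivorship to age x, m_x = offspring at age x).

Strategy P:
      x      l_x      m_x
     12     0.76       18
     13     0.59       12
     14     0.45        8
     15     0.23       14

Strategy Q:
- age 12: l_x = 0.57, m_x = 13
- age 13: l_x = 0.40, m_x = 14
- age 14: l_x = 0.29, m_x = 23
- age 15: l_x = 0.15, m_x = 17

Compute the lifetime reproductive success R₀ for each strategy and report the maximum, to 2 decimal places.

27.58

Strategy P: R₀ = 0.76×18 + 0.59×12 + 0.45×8 + 0.23×14 = 27.5800
Strategy Q: R₀ = 0.57×13 + 0.40×14 + 0.29×23 + 0.15×17 = 22.2300
Highest R₀: strategy P with 27.5800.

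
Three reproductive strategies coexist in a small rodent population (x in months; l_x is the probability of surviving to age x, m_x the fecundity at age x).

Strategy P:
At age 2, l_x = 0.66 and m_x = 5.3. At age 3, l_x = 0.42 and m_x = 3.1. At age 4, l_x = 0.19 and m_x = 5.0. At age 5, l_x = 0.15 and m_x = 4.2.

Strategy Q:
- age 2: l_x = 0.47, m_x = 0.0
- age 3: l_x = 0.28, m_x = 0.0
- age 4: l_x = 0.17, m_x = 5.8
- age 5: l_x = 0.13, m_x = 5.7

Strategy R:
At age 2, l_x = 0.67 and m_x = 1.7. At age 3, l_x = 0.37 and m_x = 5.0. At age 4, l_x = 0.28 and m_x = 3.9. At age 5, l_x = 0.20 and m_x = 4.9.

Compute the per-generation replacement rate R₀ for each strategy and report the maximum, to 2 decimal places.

6.38

Strategy P: R₀ = 0.66×5.3 + 0.42×3.1 + 0.19×5.0 + 0.15×4.2 = 6.3800
Strategy Q: R₀ = 0.47×0.0 + 0.28×0.0 + 0.17×5.8 + 0.13×5.7 = 1.7270
Strategy R: R₀ = 0.67×1.7 + 0.37×5.0 + 0.28×3.9 + 0.20×4.9 = 5.0610
Highest R₀: strategy P with 6.3800.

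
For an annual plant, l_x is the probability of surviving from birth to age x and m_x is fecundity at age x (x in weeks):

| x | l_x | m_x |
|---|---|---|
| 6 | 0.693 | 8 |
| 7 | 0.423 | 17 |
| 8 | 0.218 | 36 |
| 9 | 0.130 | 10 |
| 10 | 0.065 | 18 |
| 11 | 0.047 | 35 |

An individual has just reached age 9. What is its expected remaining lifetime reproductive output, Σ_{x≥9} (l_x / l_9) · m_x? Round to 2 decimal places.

31.65

l_9 = 0.130. Conditional survival from age 9 to x is l_x / l_9.
  x=9: (0.130/0.130) × 10 = 10.0000
  x=10: (0.065/0.130) × 18 = 9.0000
  x=11: (0.047/0.130) × 35 = 12.6538
Sum = 10.0000 + 9.0000 + 12.6538 = 31.6538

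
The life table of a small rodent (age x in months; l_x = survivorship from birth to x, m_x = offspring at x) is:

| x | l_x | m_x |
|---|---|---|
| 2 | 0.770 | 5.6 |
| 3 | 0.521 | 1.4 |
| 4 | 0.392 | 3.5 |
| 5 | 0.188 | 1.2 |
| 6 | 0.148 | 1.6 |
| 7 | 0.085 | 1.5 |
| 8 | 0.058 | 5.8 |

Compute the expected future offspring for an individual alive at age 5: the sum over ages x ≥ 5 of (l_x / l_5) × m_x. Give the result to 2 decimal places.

4.93

l_5 = 0.188. Conditional survival from age 5 to x is l_x / l_5.
  x=5: (0.188/0.188) × 1.2 = 1.2000
  x=6: (0.148/0.188) × 1.6 = 1.2596
  x=7: (0.085/0.188) × 1.5 = 0.6782
  x=8: (0.058/0.188) × 5.8 = 1.7894
Sum = 1.2000 + 1.2596 + 0.6782 + 1.7894 = 4.9271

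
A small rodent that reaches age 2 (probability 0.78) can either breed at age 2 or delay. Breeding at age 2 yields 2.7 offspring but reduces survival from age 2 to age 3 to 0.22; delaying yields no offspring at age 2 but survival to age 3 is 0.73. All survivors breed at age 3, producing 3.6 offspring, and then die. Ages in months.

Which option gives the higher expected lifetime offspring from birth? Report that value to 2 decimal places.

breed at age 2: R₀ = 0.78 × (2.7 + 0.22 × 3.6) = 0.78 × 3.4920 = 2.7238
delay to age 3: R₀ = 0.78 × (0.73 × 3.6) = 0.78 × 2.6280 = 2.0498
Higher: breed at age 2 (2.7238).

2.72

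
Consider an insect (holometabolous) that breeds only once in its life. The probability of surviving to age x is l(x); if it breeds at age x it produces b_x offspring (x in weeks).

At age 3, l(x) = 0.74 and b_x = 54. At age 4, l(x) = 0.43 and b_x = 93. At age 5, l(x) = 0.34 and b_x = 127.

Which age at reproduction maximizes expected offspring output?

Expected offspring if breeding at age x = l(x) × b_x:
  age 3: 0.74 × 54 = 39.960
  age 4: 0.43 × 93 = 39.990
  age 5: 0.34 × 127 = 43.180
Maximum at age 5 (43.180).

5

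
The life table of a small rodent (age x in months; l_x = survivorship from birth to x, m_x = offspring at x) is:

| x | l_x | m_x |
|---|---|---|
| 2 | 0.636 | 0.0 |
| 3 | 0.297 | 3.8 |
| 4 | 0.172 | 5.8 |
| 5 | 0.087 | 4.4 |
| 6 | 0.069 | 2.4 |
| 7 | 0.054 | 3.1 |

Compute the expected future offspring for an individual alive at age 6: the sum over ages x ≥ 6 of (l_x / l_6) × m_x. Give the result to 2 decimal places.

4.83

l_6 = 0.069. Conditional survival from age 6 to x is l_x / l_6.
  x=6: (0.069/0.069) × 2.4 = 2.4000
  x=7: (0.054/0.069) × 3.1 = 2.4261
Sum = 2.4000 + 2.4261 = 4.8261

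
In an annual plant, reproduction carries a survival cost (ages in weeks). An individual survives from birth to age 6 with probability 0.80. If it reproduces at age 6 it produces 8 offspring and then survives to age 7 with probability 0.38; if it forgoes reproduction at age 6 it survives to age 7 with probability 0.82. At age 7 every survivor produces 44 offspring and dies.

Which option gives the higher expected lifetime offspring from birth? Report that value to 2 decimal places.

28.86

breed at age 6: R₀ = 0.80 × (8 + 0.38 × 44) = 0.80 × 24.7200 = 19.7760
delay to age 7: R₀ = 0.80 × (0.82 × 44) = 0.80 × 36.0800 = 28.8640
Higher: delay to age 7 (28.8640).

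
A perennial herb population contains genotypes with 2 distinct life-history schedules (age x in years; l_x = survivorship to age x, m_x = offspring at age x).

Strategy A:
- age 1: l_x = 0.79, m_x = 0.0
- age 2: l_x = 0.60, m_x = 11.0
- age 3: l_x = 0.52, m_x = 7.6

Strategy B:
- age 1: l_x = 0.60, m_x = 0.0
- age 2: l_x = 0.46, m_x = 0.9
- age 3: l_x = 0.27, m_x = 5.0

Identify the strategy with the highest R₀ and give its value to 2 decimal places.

Strategy A: R₀ = 0.79×0.0 + 0.60×11.0 + 0.52×7.6 = 10.5520
Strategy B: R₀ = 0.60×0.0 + 0.46×0.9 + 0.27×5.0 = 1.7640
Highest R₀: strategy A with 10.5520.

10.55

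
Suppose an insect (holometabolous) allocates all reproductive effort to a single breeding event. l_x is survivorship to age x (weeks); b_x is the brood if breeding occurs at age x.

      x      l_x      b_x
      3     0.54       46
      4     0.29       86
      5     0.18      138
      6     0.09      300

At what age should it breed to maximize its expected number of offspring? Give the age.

6

Expected offspring if breeding at age x = l_x × b_x:
  age 3: 0.54 × 46 = 24.840
  age 4: 0.29 × 86 = 24.940
  age 5: 0.18 × 138 = 24.840
  age 6: 0.09 × 300 = 27.000
Maximum at age 6 (27.000).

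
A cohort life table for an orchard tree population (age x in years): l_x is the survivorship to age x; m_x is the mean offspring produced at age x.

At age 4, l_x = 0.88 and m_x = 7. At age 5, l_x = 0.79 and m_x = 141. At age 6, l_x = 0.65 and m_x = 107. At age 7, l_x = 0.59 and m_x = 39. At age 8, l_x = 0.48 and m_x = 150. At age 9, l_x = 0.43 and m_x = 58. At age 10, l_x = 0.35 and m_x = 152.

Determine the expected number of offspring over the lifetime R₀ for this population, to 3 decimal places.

360.250

R₀ = Σ l_x m_x:
  age 4: 0.88 × 7 = 6.1600
  age 5: 0.79 × 141 = 111.3900
  age 6: 0.65 × 107 = 69.5500
  age 7: 0.59 × 39 = 23.0100
  age 8: 0.48 × 150 = 72.0000
  age 9: 0.43 × 58 = 24.9400
  age 10: 0.35 × 152 = 53.2000
R₀ = 6.1600 + 111.3900 + 69.5500 + 23.0100 + 72.0000 + 24.9400 + 53.2000 = 360.2500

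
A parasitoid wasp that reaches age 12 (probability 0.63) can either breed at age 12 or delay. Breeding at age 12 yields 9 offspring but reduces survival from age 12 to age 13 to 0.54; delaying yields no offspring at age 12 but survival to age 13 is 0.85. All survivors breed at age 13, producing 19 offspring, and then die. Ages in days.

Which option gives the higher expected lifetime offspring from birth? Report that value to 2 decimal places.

12.13

breed at age 12: R₀ = 0.63 × (9 + 0.54 × 19) = 0.63 × 19.2600 = 12.1338
delay to age 13: R₀ = 0.63 × (0.85 × 19) = 0.63 × 16.1500 = 10.1745
Higher: breed at age 12 (12.1338).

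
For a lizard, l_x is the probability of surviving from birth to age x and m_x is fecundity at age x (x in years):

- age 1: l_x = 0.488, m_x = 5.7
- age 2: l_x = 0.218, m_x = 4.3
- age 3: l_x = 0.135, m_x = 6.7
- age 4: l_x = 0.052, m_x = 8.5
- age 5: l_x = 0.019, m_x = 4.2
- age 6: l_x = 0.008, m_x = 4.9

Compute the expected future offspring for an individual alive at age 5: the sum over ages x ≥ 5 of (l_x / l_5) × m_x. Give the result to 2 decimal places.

l_5 = 0.019. Conditional survival from age 5 to x is l_x / l_5.
  x=5: (0.019/0.019) × 4.2 = 4.2000
  x=6: (0.008/0.019) × 4.9 = 2.0632
Sum = 4.2000 + 2.0632 = 6.2632

6.26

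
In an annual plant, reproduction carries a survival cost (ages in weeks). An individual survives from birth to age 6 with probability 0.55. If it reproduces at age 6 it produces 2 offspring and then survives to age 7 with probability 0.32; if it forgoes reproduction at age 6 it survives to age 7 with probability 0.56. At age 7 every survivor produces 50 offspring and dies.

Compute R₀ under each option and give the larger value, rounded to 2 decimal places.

15.40

breed at age 6: R₀ = 0.55 × (2 + 0.32 × 50) = 0.55 × 18.0000 = 9.9000
delay to age 7: R₀ = 0.55 × (0.56 × 50) = 0.55 × 28.0000 = 15.4000
Higher: delay to age 7 (15.4000).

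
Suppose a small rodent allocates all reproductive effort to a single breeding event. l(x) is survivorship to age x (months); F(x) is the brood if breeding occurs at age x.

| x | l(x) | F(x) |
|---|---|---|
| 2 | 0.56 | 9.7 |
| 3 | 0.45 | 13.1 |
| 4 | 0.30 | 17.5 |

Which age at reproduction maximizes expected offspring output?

3

Expected offspring if breeding at age x = l(x) × F(x):
  age 2: 0.56 × 9.7 = 5.432
  age 3: 0.45 × 13.1 = 5.895
  age 4: 0.30 × 17.5 = 5.250
Maximum at age 3 (5.895).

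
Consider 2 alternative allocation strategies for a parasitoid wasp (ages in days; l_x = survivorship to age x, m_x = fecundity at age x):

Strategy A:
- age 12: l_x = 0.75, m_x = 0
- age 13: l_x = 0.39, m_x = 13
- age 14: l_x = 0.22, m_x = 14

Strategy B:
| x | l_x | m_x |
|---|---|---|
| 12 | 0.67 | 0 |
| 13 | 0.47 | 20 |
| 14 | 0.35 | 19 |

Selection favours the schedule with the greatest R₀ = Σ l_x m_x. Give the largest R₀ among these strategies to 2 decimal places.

Strategy A: R₀ = 0.75×0 + 0.39×13 + 0.22×14 = 8.1500
Strategy B: R₀ = 0.67×0 + 0.47×20 + 0.35×19 = 16.0500
Highest R₀: strategy B with 16.0500.

16.05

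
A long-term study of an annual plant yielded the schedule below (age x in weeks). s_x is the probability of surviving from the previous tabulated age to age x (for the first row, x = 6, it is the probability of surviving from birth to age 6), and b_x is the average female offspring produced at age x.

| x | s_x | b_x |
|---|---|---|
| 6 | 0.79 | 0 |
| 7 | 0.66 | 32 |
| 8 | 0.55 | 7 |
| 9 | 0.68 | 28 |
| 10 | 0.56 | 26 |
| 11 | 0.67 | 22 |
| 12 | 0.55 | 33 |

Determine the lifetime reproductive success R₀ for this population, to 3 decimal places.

Survivorship from birth: l_x = s_6·s_7·…·s_x.
  l_6 = 0.79000
  l_7 = 0.52140
  l_8 = 0.28677
  l_9 = 0.19500
  l_10 = 0.10920
  l_11 = 0.07317
  l_12 = 0.04024
R₀ = Σ l_x b_x:
  age 6: 0.79000 × 0 = 0.0000
  age 7: 0.52140 × 32 = 16.6848
  age 8: 0.28677 × 7 = 2.0074
  age 9: 0.19500 × 28 = 5.4600
  age 10: 0.10920 × 26 = 2.8392
  age 11: 0.07317 × 22 = 1.6097
  age 12: 0.04024 × 33 = 1.3279
R₀ = 0.0000 + 16.6848 + 2.0074 + 5.4600 + 2.8392 + 1.6097 + 1.3279 = 29.9291

29.929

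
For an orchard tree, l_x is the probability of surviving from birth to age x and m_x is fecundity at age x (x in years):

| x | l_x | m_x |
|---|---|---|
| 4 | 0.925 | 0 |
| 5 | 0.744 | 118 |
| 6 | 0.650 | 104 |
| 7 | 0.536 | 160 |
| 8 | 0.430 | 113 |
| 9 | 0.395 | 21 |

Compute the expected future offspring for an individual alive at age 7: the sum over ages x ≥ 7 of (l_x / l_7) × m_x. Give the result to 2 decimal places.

l_7 = 0.536. Conditional survival from age 7 to x is l_x / l_7.
  x=7: (0.536/0.536) × 160 = 160.0000
  x=8: (0.430/0.536) × 113 = 90.6530
  x=9: (0.395/0.536) × 21 = 15.4757
Sum = 160.0000 + 90.6530 + 15.4757 = 266.1287

266.13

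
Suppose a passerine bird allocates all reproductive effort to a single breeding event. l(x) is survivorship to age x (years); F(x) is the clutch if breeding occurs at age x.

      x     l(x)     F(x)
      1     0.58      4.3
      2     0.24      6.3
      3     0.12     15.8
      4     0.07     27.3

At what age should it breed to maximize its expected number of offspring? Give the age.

1

Expected offspring if breeding at age x = l(x) × F(x):
  age 1: 0.58 × 4.3 = 2.494
  age 2: 0.24 × 6.3 = 1.512
  age 3: 0.12 × 15.8 = 1.896
  age 4: 0.07 × 27.3 = 1.911
Maximum at age 1 (2.494).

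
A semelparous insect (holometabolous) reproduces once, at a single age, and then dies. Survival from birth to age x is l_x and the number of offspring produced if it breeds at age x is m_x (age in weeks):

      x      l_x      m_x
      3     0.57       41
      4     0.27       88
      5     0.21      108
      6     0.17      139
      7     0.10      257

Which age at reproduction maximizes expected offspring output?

Expected offspring if breeding at age x = l_x × m_x:
  age 3: 0.57 × 41 = 23.370
  age 4: 0.27 × 88 = 23.760
  age 5: 0.21 × 108 = 22.680
  age 6: 0.17 × 139 = 23.630
  age 7: 0.10 × 257 = 25.700
Maximum at age 7 (25.700).

7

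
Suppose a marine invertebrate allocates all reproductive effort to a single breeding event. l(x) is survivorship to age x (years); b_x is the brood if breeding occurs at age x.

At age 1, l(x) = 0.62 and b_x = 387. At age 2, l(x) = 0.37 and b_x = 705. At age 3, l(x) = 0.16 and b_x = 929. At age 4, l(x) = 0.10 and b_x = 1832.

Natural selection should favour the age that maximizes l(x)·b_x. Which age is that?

2

Expected offspring if breeding at age x = l(x) × b_x:
  age 1: 0.62 × 387 = 239.940
  age 2: 0.37 × 705 = 260.850
  age 3: 0.16 × 929 = 148.640
  age 4: 0.10 × 1832 = 183.200
Maximum at age 2 (260.850).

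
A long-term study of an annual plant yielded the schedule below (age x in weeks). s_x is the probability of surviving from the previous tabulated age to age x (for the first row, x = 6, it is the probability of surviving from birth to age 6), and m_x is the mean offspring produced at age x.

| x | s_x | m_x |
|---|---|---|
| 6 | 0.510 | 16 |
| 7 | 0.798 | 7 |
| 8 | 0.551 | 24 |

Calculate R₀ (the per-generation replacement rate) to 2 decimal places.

Survivorship from birth: l_x = s_6·s_7·…·s_x.
  l_6 = 0.51000
  l_7 = 0.40698
  l_8 = 0.22425
R₀ = Σ l_x m_x:
  age 6: 0.51000 × 16 = 8.1600
  age 7: 0.40698 × 7 = 2.8489
  age 8: 0.22425 × 24 = 5.3820
R₀ = 8.1600 + 2.8489 + 5.3820 = 16.3909

16.39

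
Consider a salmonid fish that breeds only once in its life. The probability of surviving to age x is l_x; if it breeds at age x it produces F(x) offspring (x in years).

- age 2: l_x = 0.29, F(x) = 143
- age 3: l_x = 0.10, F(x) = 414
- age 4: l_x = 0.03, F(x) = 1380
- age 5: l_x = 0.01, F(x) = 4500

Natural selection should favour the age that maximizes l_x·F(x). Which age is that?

Expected offspring if breeding at age x = l_x × F(x):
  age 2: 0.29 × 143 = 41.470
  age 3: 0.10 × 414 = 41.400
  age 4: 0.03 × 1380 = 41.400
  age 5: 0.01 × 4500 = 45.000
Maximum at age 5 (45.000).

5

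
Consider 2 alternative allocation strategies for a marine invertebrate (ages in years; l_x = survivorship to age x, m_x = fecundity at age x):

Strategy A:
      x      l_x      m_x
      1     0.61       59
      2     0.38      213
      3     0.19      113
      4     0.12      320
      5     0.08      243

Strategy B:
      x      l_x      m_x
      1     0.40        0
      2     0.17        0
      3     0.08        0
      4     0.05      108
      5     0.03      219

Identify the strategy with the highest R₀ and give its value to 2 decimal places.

196.24

Strategy A: R₀ = 0.61×59 + 0.38×213 + 0.19×113 + 0.12×320 + 0.08×243 = 196.2400
Strategy B: R₀ = 0.40×0 + 0.17×0 + 0.08×0 + 0.05×108 + 0.03×219 = 11.9700
Highest R₀: strategy A with 196.2400.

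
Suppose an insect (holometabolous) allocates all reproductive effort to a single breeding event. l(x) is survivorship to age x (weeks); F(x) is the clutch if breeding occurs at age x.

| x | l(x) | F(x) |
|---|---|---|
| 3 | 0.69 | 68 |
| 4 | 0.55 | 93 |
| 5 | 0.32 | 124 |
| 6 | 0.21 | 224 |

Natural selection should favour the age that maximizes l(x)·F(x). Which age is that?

4

Expected offspring if breeding at age x = l(x) × F(x):
  age 3: 0.69 × 68 = 46.920
  age 4: 0.55 × 93 = 51.150
  age 5: 0.32 × 124 = 39.680
  age 6: 0.21 × 224 = 47.040
Maximum at age 4 (51.150).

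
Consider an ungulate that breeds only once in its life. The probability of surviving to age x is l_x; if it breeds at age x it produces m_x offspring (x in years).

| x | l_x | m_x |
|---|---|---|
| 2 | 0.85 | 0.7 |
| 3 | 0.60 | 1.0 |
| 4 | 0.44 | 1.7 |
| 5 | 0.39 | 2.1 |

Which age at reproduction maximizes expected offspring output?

5

Expected offspring if breeding at age x = l_x × m_x:
  age 2: 0.85 × 0.7 = 0.595
  age 3: 0.60 × 1.0 = 0.600
  age 4: 0.44 × 1.7 = 0.748
  age 5: 0.39 × 2.1 = 0.819
Maximum at age 5 (0.819).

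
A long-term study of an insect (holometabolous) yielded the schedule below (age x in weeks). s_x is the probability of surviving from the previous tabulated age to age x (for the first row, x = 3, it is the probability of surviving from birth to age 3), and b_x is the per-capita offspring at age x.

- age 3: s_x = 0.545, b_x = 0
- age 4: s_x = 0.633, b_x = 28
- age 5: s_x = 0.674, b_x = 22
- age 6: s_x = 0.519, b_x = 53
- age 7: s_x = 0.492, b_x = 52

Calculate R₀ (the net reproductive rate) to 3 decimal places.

Survivorship from birth: l_x = s_3·s_4·…·s_x.
  l_3 = 0.54500
  l_4 = 0.34499
  l_5 = 0.23252
  l_6 = 0.12068
  l_7 = 0.05937
R₀ = Σ l_x b_x:
  age 3: 0.54500 × 0 = 0.0000
  age 4: 0.34499 × 28 = 9.6597
  age 5: 0.23252 × 22 = 5.1154
  age 6: 0.12068 × 53 = 6.3960
  age 7: 0.05937 × 52 = 3.0872
R₀ = 0.0000 + 9.6597 + 5.1154 + 6.3960 + 3.0872 = 24.2584

24.258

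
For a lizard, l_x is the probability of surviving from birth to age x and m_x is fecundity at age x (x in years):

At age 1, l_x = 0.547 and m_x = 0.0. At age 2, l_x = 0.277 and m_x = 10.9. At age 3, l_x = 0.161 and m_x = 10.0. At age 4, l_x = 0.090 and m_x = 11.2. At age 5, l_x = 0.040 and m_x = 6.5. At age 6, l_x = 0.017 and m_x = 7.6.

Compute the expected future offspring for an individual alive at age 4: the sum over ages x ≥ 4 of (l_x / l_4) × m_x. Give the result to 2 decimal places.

15.52

l_4 = 0.090. Conditional survival from age 4 to x is l_x / l_4.
  x=4: (0.090/0.090) × 11.2 = 11.2000
  x=5: (0.040/0.090) × 6.5 = 2.8889
  x=6: (0.017/0.090) × 7.6 = 1.4356
Sum = 11.2000 + 2.8889 + 1.4356 = 15.5244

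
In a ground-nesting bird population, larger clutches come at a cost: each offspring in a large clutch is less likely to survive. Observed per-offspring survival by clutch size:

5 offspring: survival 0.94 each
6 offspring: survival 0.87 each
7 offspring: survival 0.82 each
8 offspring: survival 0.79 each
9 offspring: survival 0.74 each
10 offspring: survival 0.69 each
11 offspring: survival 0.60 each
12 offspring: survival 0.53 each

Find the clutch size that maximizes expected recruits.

10

Expected recruits = c × s(c):
  c=5: 5 × 0.94 = 4.700
  c=6: 6 × 0.87 = 5.220
  c=7: 7 × 0.82 = 5.740
  c=8: 8 × 0.79 = 6.320
  c=9: 9 × 0.74 = 6.660
  c=10: 10 × 0.69 = 6.900
  c=11: 11 × 0.60 = 6.600
  c=12: 12 × 0.53 = 6.360
Maximum at c = 10 (6.900 recruits).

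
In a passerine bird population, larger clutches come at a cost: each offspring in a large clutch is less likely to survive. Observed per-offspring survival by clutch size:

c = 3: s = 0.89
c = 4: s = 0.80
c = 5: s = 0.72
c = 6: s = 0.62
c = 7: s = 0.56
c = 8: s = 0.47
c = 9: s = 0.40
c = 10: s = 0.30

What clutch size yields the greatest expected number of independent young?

Expected independent young = c × s(c):
  c=3: 3 × 0.89 = 2.670
  c=4: 4 × 0.80 = 3.200
  c=5: 5 × 0.72 = 3.600
  c=6: 6 × 0.62 = 3.720
  c=7: 7 × 0.56 = 3.920
  c=8: 8 × 0.47 = 3.760
  c=9: 9 × 0.40 = 3.600
  c=10: 10 × 0.30 = 3.000
Maximum at c = 7 (3.920 independent young).

7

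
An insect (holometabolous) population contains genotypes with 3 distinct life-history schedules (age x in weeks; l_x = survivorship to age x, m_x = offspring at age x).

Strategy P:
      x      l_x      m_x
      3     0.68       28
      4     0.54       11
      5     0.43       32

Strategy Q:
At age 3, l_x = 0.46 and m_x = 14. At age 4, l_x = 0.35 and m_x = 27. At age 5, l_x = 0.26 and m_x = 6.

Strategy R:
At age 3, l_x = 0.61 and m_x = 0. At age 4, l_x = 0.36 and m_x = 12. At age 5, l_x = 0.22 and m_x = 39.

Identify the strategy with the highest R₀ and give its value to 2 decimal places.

Strategy P: R₀ = 0.68×28 + 0.54×11 + 0.43×32 = 38.7400
Strategy Q: R₀ = 0.46×14 + 0.35×27 + 0.26×6 = 17.4500
Strategy R: R₀ = 0.61×0 + 0.36×12 + 0.22×39 = 12.9000
Highest R₀: strategy P with 38.7400.

38.74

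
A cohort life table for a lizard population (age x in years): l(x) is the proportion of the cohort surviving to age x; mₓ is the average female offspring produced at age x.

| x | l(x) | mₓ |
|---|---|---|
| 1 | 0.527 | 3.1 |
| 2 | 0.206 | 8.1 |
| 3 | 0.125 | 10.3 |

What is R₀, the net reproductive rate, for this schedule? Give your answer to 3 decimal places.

4.590

R₀ = Σ l(x) mₓ:
  age 1: 0.527 × 3.1 = 1.6337
  age 2: 0.206 × 8.1 = 1.6686
  age 3: 0.125 × 10.3 = 1.2875
R₀ = 1.6337 + 1.6686 + 1.2875 = 4.5898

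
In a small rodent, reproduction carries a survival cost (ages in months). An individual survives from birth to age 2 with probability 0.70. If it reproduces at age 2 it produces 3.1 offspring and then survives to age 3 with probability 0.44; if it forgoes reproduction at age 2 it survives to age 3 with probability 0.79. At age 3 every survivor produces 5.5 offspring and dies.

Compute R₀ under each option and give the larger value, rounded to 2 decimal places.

3.86

breed at age 2: R₀ = 0.70 × (3.1 + 0.44 × 5.5) = 0.70 × 5.5200 = 3.8640
delay to age 3: R₀ = 0.70 × (0.79 × 5.5) = 0.70 × 4.3450 = 3.0415
Higher: breed at age 2 (3.8640).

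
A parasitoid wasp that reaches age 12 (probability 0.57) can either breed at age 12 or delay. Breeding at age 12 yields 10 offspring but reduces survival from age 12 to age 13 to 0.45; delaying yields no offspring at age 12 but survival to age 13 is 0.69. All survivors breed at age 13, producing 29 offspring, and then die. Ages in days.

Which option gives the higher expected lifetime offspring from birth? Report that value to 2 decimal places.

13.14

breed at age 12: R₀ = 0.57 × (10 + 0.45 × 29) = 0.57 × 23.0500 = 13.1385
delay to age 13: R₀ = 0.57 × (0.69 × 29) = 0.57 × 20.0100 = 11.4057
Higher: breed at age 12 (13.1385).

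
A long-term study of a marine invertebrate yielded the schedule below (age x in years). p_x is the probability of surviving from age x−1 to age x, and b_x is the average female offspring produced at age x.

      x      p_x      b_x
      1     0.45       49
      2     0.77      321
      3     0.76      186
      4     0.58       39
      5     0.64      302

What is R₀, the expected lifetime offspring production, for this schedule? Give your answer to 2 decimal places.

Survivorship from birth: l_x = p_1·p_2·…·p_x.
  l_1 = 0.45000
  l_2 = 0.34650
  l_3 = 0.26334
  l_4 = 0.15274
  l_5 = 0.09775
R₀ = Σ l_x b_x:
  age 1: 0.45000 × 49 = 22.0500
  age 2: 0.34650 × 321 = 111.2265
  age 3: 0.26334 × 186 = 48.9812
  age 4: 0.15274 × 39 = 5.9569
  age 5: 0.09775 × 302 = 29.5205
R₀ = 22.0500 + 111.2265 + 48.9812 + 5.9569 + 29.5205 = 217.7351

217.74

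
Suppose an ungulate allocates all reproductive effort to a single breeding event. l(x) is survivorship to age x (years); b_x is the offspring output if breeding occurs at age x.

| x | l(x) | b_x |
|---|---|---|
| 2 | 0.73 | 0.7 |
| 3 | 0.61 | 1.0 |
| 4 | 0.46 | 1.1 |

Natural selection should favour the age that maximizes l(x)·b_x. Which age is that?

3

Expected offspring if breeding at age x = l(x) × b_x:
  age 2: 0.73 × 0.7 = 0.511
  age 3: 0.61 × 1.0 = 0.610
  age 4: 0.46 × 1.1 = 0.506
Maximum at age 3 (0.610).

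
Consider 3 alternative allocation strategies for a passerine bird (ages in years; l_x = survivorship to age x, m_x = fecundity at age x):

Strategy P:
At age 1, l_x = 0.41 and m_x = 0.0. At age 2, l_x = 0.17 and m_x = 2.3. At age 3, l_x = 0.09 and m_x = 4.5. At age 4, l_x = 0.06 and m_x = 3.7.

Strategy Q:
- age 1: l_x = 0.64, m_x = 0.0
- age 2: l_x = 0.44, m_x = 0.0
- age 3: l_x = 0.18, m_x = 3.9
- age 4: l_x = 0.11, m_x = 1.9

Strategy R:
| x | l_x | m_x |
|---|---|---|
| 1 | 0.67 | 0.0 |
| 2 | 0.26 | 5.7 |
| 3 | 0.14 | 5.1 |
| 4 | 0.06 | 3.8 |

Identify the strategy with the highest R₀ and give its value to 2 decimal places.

Strategy P: R₀ = 0.41×0.0 + 0.17×2.3 + 0.09×4.5 + 0.06×3.7 = 1.0180
Strategy Q: R₀ = 0.64×0.0 + 0.44×0.0 + 0.18×3.9 + 0.11×1.9 = 0.9110
Strategy R: R₀ = 0.67×0.0 + 0.26×5.7 + 0.14×5.1 + 0.06×3.8 = 2.4240
Highest R₀: strategy R with 2.4240.

2.42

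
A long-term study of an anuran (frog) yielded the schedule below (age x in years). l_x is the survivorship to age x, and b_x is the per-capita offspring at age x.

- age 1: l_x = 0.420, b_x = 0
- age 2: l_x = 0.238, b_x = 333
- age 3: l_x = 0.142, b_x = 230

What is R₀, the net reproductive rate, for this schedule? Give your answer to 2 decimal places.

111.91

R₀ = Σ l_x b_x:
  age 1: 0.420 × 0 = 0.0000
  age 2: 0.238 × 333 = 79.2540
  age 3: 0.142 × 230 = 32.6600
R₀ = 0.0000 + 79.2540 + 32.6600 = 111.9140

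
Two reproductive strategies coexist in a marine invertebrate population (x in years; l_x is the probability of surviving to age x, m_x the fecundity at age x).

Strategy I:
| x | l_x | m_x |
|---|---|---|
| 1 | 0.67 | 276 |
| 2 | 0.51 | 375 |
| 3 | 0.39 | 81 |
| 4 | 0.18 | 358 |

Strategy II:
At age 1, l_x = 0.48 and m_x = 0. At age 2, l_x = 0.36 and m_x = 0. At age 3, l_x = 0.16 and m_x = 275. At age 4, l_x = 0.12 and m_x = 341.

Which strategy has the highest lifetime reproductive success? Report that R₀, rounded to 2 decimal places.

Strategy I: R₀ = 0.67×276 + 0.51×375 + 0.39×81 + 0.18×358 = 472.2000
Strategy II: R₀ = 0.48×0 + 0.36×0 + 0.16×275 + 0.12×341 = 84.9200
Highest R₀: strategy I with 472.2000.

472.20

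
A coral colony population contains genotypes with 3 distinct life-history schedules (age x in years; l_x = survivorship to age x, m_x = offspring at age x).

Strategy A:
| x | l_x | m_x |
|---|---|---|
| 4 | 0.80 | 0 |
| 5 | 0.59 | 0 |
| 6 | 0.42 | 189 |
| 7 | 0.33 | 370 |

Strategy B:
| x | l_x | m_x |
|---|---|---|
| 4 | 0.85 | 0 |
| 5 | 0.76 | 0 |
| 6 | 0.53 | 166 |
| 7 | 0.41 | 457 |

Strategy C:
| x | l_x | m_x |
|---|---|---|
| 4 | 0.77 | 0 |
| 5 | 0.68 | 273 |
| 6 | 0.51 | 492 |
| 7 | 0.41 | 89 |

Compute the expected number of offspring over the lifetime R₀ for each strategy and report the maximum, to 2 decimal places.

Strategy A: R₀ = 0.80×0 + 0.59×0 + 0.42×189 + 0.33×370 = 201.4800
Strategy B: R₀ = 0.85×0 + 0.76×0 + 0.53×166 + 0.41×457 = 275.3500
Strategy C: R₀ = 0.77×0 + 0.68×273 + 0.51×492 + 0.41×89 = 473.0500
Highest R₀: strategy C with 473.0500.

473.05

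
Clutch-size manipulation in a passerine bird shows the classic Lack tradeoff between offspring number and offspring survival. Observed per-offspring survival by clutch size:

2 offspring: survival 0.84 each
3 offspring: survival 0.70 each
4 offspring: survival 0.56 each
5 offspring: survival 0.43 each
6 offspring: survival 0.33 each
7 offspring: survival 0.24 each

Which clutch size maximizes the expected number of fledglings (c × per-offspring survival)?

Expected fledglings = c × s(c):
  c=2: 2 × 0.84 = 1.680
  c=3: 3 × 0.70 = 2.100
  c=4: 4 × 0.56 = 2.240
  c=5: 5 × 0.43 = 2.150
  c=6: 6 × 0.33 = 1.980
  c=7: 7 × 0.24 = 1.680
Maximum at c = 4 (2.240 fledglings).

4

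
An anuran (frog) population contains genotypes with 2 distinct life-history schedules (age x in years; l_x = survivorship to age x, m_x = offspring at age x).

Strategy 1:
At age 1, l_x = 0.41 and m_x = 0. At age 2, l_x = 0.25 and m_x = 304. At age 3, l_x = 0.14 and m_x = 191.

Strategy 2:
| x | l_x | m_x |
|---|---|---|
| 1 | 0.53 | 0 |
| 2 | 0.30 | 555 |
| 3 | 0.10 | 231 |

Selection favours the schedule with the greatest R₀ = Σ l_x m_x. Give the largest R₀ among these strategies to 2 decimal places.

Strategy 1: R₀ = 0.41×0 + 0.25×304 + 0.14×191 = 102.7400
Strategy 2: R₀ = 0.53×0 + 0.30×555 + 0.10×231 = 189.6000
Highest R₀: strategy 2 with 189.6000.

189.60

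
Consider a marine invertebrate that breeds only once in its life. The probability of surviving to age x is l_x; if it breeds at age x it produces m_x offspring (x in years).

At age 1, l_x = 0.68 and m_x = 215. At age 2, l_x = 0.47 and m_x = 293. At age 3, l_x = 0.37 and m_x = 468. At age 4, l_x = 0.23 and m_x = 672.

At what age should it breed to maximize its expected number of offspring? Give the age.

Expected offspring if breeding at age x = l_x × m_x:
  age 1: 0.68 × 215 = 146.200
  age 2: 0.47 × 293 = 137.710
  age 3: 0.37 × 468 = 173.160
  age 4: 0.23 × 672 = 154.560
Maximum at age 3 (173.160).

3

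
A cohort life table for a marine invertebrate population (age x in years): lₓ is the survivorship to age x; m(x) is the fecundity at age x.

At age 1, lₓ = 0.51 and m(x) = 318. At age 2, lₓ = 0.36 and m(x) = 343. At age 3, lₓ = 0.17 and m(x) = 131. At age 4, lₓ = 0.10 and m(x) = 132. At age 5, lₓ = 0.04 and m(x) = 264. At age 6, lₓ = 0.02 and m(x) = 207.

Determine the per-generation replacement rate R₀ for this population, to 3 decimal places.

335.830

R₀ = Σ lₓ m(x):
  age 1: 0.51 × 318 = 162.1800
  age 2: 0.36 × 343 = 123.4800
  age 3: 0.17 × 131 = 22.2700
  age 4: 0.10 × 132 = 13.2000
  age 5: 0.04 × 264 = 10.5600
  age 6: 0.02 × 207 = 4.1400
R₀ = 162.1800 + 123.4800 + 22.2700 + 13.2000 + 10.5600 + 4.1400 = 335.8300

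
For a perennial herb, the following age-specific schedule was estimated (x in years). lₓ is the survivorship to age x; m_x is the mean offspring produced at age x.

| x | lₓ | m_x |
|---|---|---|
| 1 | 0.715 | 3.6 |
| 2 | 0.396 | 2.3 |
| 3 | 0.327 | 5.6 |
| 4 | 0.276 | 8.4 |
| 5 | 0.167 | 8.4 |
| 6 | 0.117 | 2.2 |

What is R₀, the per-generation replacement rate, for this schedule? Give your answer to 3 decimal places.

9.295

R₀ = Σ lₓ m_x:
  age 1: 0.715 × 3.6 = 2.5740
  age 2: 0.396 × 2.3 = 0.9108
  age 3: 0.327 × 5.6 = 1.8312
  age 4: 0.276 × 8.4 = 2.3184
  age 5: 0.167 × 8.4 = 1.4028
  age 6: 0.117 × 2.2 = 0.2574
R₀ = 2.5740 + 0.9108 + 1.8312 + 2.3184 + 1.4028 + 0.2574 = 9.2946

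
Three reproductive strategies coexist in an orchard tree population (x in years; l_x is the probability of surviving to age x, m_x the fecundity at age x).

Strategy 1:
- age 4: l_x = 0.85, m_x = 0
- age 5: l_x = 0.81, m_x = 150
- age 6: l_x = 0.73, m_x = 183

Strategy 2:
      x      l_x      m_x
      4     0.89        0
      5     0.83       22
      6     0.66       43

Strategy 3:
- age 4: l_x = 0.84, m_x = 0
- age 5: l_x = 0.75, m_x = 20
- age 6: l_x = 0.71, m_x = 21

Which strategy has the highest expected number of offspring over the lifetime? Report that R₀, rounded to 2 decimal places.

255.09

Strategy 1: R₀ = 0.85×0 + 0.81×150 + 0.73×183 = 255.0900
Strategy 2: R₀ = 0.89×0 + 0.83×22 + 0.66×43 = 46.6400
Strategy 3: R₀ = 0.84×0 + 0.75×20 + 0.71×21 = 29.9100
Highest R₀: strategy 1 with 255.0900.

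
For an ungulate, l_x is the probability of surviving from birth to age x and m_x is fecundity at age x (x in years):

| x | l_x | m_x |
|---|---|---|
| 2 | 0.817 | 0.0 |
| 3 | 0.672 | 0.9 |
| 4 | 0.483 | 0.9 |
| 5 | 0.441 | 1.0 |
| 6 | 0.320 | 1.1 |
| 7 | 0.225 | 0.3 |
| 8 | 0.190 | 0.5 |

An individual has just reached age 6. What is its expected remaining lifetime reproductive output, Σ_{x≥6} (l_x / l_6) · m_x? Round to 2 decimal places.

1.61

l_6 = 0.320. Conditional survival from age 6 to x is l_x / l_6.
  x=6: (0.320/0.320) × 1.1 = 1.1000
  x=7: (0.225/0.320) × 0.3 = 0.2109
  x=8: (0.190/0.320) × 0.5 = 0.2969
Sum = 1.1000 + 0.2109 + 0.2969 = 1.6078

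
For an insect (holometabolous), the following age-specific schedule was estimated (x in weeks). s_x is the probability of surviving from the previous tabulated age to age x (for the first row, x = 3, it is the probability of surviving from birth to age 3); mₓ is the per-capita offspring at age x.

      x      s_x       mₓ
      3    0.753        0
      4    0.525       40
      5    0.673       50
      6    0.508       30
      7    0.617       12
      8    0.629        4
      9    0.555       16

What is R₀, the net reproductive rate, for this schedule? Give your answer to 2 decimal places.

Survivorship from birth: l_x = s_3·s_4·…·s_x.
  l_3 = 0.75300
  l_4 = 0.39533
  l_5 = 0.26605
  l_6 = 0.13516
  l_7 = 0.08339
  l_8 = 0.05245
  l_9 = 0.02911
R₀ = Σ l_x mₓ:
  age 3: 0.75300 × 0 = 0.0000
  age 4: 0.39533 × 40 = 15.8132
  age 5: 0.26605 × 50 = 13.3025
  age 6: 0.13516 × 30 = 4.0548
  age 7: 0.08339 × 12 = 1.0007
  age 8: 0.05245 × 4 = 0.2098
  age 9: 0.02911 × 16 = 0.4658
R₀ = 0.0000 + 15.8132 + 13.3025 + 4.0548 + 1.0007 + 0.2098 + 0.4658 = 34.8467

34.85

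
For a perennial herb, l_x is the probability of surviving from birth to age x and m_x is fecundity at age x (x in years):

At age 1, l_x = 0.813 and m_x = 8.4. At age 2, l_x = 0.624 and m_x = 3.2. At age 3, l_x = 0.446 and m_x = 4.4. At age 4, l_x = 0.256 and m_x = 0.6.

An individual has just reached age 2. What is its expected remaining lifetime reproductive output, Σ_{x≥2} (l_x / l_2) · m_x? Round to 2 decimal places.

6.59

l_2 = 0.624. Conditional survival from age 2 to x is l_x / l_2.
  x=2: (0.624/0.624) × 3.2 = 3.2000
  x=3: (0.446/0.624) × 4.4 = 3.1449
  x=4: (0.256/0.624) × 0.6 = 0.2462
Sum = 3.2000 + 3.1449 + 0.2462 = 6.5910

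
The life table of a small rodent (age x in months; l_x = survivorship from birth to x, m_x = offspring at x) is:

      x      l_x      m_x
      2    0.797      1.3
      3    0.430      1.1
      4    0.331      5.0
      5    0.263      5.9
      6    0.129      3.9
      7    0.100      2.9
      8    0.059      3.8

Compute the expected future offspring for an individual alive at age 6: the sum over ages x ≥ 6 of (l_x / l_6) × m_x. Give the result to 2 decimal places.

l_6 = 0.129. Conditional survival from age 6 to x is l_x / l_6.
  x=6: (0.129/0.129) × 3.9 = 3.9000
  x=7: (0.100/0.129) × 2.9 = 2.2481
  x=8: (0.059/0.129) × 3.8 = 1.7380
Sum = 3.9000 + 2.2481 + 1.7380 = 7.8860

7.89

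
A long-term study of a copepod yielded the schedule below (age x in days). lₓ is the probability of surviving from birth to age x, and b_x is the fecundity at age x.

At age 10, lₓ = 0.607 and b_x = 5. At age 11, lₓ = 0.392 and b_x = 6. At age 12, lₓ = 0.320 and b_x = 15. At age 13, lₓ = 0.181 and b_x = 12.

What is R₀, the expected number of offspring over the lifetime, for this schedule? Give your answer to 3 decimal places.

R₀ = Σ lₓ b_x:
  age 10: 0.607 × 5 = 3.0350
  age 11: 0.392 × 6 = 2.3520
  age 12: 0.320 × 15 = 4.8000
  age 13: 0.181 × 12 = 2.1720
R₀ = 3.0350 + 2.3520 + 4.8000 + 2.1720 = 12.3590

12.359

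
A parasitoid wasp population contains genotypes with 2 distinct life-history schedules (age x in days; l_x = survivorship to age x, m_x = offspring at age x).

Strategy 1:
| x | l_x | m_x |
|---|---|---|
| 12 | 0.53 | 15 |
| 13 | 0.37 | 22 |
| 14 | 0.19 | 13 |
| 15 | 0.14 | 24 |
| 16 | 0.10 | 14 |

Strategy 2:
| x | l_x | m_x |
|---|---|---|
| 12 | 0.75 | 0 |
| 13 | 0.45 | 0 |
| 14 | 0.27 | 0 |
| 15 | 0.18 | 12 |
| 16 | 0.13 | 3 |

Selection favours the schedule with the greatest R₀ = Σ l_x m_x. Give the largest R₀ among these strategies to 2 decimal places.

23.32

Strategy 1: R₀ = 0.53×15 + 0.37×22 + 0.19×13 + 0.14×24 + 0.10×14 = 23.3200
Strategy 2: R₀ = 0.75×0 + 0.45×0 + 0.27×0 + 0.18×12 + 0.13×3 = 2.5500
Highest R₀: strategy 1 with 23.3200.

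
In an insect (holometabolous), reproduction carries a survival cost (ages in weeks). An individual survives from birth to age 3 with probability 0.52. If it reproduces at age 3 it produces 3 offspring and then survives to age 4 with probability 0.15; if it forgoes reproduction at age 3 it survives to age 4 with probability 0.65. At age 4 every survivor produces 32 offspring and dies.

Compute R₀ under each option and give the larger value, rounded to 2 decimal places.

10.82

breed at age 3: R₀ = 0.52 × (3 + 0.15 × 32) = 0.52 × 7.8000 = 4.0560
delay to age 4: R₀ = 0.52 × (0.65 × 32) = 0.52 × 20.8000 = 10.8160
Higher: delay to age 4 (10.8160).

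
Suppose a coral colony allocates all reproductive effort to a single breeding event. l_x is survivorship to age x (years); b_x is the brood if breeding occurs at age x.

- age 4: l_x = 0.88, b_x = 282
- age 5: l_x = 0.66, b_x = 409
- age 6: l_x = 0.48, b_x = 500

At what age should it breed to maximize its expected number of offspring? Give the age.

Expected offspring if breeding at age x = l_x × b_x:
  age 4: 0.88 × 282 = 248.160
  age 5: 0.66 × 409 = 269.940
  age 6: 0.48 × 500 = 240.000
Maximum at age 5 (269.940).

5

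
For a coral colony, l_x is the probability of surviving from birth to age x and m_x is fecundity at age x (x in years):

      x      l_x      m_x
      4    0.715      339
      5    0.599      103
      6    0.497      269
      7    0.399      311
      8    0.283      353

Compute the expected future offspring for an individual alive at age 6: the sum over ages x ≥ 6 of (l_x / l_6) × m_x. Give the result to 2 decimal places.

719.68

l_6 = 0.497. Conditional survival from age 6 to x is l_x / l_6.
  x=6: (0.497/0.497) × 269 = 269.0000
  x=7: (0.399/0.497) × 311 = 249.6761
  x=8: (0.283/0.497) × 353 = 201.0040
Sum = 269.0000 + 249.6761 + 201.0040 = 719.6801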